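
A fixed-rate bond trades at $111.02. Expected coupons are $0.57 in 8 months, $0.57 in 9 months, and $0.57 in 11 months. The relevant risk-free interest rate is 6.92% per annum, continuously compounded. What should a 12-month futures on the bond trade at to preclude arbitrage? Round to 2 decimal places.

PV(coupons) I = 0.57·e^(−0.0692·8/12) + 0.57·e^(−0.0692·9/12) + 0.57·e^(−0.0692·11/12)
I = 0.5443 + 0.5412 + 0.5350 = 1.6205
F = (S − I)·e^(rT) = (111.02 − 1.6205) · e^(0.0692·12/12)
= 109.3995 · e^0.069200 = 109.3995 × 1.071651 = $117.24

$117.24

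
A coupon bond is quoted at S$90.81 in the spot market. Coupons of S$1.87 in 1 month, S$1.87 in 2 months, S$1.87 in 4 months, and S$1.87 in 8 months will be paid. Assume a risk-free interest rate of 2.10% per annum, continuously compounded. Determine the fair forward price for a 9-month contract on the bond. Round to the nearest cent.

S$84.70

PV(coupons) I = 1.87·e^(−0.0210·1/12) + 1.87·e^(−0.0210·2/12) + 1.87·e^(−0.0210·4/12) + 1.87·e^(−0.0210·8/12)
I = 1.8667 + 1.8635 + 1.8570 + 1.8440 = 7.4312
F = (S − I)·e^(rT) = (90.81 − 7.4312) · e^(0.0210·9/12)
= 83.3788 · e^0.015750 = 83.3788 × 1.015875 = S$84.70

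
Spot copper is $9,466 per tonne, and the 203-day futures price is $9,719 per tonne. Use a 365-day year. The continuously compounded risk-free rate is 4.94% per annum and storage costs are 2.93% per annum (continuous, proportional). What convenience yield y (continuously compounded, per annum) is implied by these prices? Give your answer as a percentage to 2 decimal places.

3.13%

F = S·e^((r+u−y)T) ⇒ (r+u−y) = ln(F/S)/T
ln(9719/9466) = 0.026376; /T ⇒ 0.047425
y = r + u − ln(F/S)/T = 0.0494 + 0.0293 − 0.047425 = 0.031275
y = 3.13%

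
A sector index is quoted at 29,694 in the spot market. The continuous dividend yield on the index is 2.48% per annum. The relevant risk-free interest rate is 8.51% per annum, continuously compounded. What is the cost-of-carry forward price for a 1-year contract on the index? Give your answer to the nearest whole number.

F = S·e^((r − q)T) = 29694 · e^((0.0851 − 0.0248) × 12/12)
= 29694 · e^0.060300 = 29694 × 1.062155
F = 31,540

31,540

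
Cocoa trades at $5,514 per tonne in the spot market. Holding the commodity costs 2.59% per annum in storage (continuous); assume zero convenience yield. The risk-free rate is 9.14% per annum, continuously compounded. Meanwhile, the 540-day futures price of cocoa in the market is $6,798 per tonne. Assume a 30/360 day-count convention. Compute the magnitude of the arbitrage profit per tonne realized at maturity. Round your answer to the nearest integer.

$223 per tonne

Fair futures: F* = S·e^(carry·T), with carry = (r + u) = 0.0914 + 0.0259 = 0.1173
F* = 5514 · e^(0.1173 × 540/360) = 5514 · e^0.175950 = 5514 × 1.192378 = $6574.7723
Market $6798 > fair $6574.7723: forward overpriced → cash-and-carry (buy spot, short the forward).
At maturity, profit = |F_mkt − F*| = |6798 − 6574.7723| = $223 per tonne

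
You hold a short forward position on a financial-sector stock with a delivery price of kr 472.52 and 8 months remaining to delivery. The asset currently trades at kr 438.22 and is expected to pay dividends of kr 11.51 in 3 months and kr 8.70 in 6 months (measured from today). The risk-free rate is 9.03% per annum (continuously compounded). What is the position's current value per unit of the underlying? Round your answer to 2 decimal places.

PV(remaining dividends) I = 11.51·e^(−0.0903·3/12) + 8.70·e^(−0.0903·6/12) = 19.5690
Current forward F = (S − I)·e^(rT) = (438.22 − 19.5690)·e^(0.0903·8/12) = 418.6510 × 1.062049 = 444.6279
Value (long) = (F − K)·e^(−rT) = (444.6279 − 472.52) × 0.941576 = -26.2625
Short position value = −(long value) = kr 26.26

kr 26.26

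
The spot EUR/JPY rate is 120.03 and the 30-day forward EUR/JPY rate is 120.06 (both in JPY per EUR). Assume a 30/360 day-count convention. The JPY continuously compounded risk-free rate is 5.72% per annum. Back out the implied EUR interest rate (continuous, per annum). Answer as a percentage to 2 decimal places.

5.42%

F = S·e^((r_JPY − r_EUR)T) ⇒ r_EUR = r_JPY − ln(F/S)/T
ln(120.06/120.03) = 0.000250; /(30/360) = 0.003000
r_EUR = 0.0572 − 0.003000 = 0.054200
r_EUR = 5.42%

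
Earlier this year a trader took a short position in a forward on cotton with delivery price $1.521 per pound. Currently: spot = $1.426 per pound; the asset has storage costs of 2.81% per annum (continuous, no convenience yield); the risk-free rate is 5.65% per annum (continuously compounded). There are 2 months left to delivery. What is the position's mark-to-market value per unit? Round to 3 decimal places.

Current fair forward for the remaining 2 months: F = S·e^((r + u)·T), (r + u) = 0.0565 + 0.0281 = 0.0846
F = 1.426 · e^(0.0846 × 2/12) = 1.426 × 1.014200 = 1.4462
Value of long forward = (F − K)·e^(−rT) = (1.4462 − 1.521) · e^(−0.0565·2/12)
= -0.0748 × 0.990628 = -0.074
Short position value = −(long value) = $0.074

$0.074 per pound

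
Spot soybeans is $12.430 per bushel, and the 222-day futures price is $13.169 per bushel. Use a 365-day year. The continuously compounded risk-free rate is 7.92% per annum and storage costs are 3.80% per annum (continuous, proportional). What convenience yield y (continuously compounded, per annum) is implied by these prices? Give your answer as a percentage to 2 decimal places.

2.22%

F = S·e^((r+u−y)T) ⇒ (r+u−y) = ln(F/S)/T
ln(13.169/12.430) = 0.057753; /T ⇒ 0.094954
y = r + u − ln(F/S)/T = 0.0792 + 0.0380 − 0.094954 = 0.022246
y = 2.22%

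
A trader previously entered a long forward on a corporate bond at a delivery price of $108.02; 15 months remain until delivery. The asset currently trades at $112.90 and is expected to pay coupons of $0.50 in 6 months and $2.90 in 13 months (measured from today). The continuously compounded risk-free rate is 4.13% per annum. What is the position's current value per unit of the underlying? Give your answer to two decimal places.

$7.05

PV(remaining coupons) I = 0.50·e^(−0.0413·6/12) + 2.90·e^(−0.0413·13/12) = 3.2629
Current forward F = (S − I)·e^(rT) = (112.90 − 3.2629)·e^(0.0413·15/12) = 109.6371 × 1.052981 = 115.4458
Value (long) = (F − K)·e^(−rT) = (115.4458 − 108.02) × 0.949685 = 7.0522
Value = $7.05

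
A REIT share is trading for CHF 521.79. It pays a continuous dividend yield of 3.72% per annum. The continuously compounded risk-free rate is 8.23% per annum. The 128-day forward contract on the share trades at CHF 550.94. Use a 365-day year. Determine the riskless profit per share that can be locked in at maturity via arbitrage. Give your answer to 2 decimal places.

Fair forward: F* = S·e^(carry·T), with carry = (r − q) = 0.0823 − 0.0372 = 0.0451
F* = 521.79 · e^(0.0451 × 128/365) = 521.79 · e^0.015816 = 521.79 × 1.015942 = CHF 530.1084
Market CHF 550.94 > fair CHF 530.1084: forward overpriced → cash-and-carry (buy spot, short the forward).
At maturity, profit = |F_mkt − F*| = |550.94 − 530.1084| = CHF 20.83 per share

CHF 20.83 per share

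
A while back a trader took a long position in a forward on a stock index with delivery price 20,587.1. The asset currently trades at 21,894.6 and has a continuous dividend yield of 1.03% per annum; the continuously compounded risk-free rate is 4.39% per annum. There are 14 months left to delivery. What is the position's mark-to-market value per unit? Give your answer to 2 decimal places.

Current fair forward for the remaining 14 months: F = S·e^((r − q)·T), (r − q) = 0.0439 − 0.0103 = 0.0336
F = 21894.6 · e^(0.0336 × 14/12) = 21894.6 × 1.03997846 = 22769.9124
Value of long forward = (F − K)·e^(−rT) = (22769.9124 − 20587.1) · e^(−0.0439·14/12)
= 2182.8124 × 0.95007280 = 2073.83

2073.83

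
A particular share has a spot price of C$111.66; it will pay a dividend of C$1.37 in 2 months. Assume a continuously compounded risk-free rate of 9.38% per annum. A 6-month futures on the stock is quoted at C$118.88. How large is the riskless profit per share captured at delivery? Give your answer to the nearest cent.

PV(dividends) I = 1.37·e^(−0.0938·2/12) = 1.3487
Fair futures F* = (S − I)·e^(rT) = (111.66 − 1.3487)·e^0.046900 = 110.3113 × 1.048017 = 115.6081
Market C$118.88 > fair 115.6081: forward overpriced → cash-and-carry (borrow at r, buy the stock and collect the dividends, short the forward).
Profit at T = |F_mkt − F*| = |118.88 − 115.6081| = C$3.27 per share

C$3.27 per share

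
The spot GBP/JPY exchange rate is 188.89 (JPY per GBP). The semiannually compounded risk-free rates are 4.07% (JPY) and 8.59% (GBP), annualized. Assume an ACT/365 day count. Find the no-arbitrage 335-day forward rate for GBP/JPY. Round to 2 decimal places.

181.44

By covered interest parity, F = S · (1+r_JPY/2)^(2T) / (1+r_GBP/2)^(2T)
= 188.89 × 1.037672 / 1.080251 = 188.89 × 0.960584
F = 181.44 JPY per GBP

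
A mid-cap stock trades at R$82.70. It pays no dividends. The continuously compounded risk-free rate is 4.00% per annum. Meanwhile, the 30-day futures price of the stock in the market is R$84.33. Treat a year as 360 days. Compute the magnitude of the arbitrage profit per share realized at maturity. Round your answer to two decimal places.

R$1.35 per share

Fair futures: F* = S·e^(carry·T), with carry = r = 0.0400
F* = 82.70 · e^(0.0400 × 30/360) = 82.70 · e^0.003333 = 82.70 × 1.003339 = R$82.9761
Market R$84.33 > fair R$82.9761: forward overpriced → cash-and-carry (buy spot, short the forward).
At maturity, profit = |F_mkt − F*| = |84.33 − 82.9761| = R$1.35 per share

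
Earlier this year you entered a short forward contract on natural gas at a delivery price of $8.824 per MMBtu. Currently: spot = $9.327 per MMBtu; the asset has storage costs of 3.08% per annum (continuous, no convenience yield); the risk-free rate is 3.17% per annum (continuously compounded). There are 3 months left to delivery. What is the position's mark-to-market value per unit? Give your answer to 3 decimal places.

-$0.645 per MMBtu

Current fair forward for the remaining 3 months: F = S·e^((r + u)·T), (r + u) = 0.0317 + 0.0308 = 0.0625
F = 9.327 · e^(0.0625 × 3/12) = 9.327 × 1.015748 = 9.4739
Value of long forward = (F − K)·e^(−rT) = (9.4739 − 8.824) · e^(−0.0317·3/12)
= 0.6499 × 0.992106 = 0.645
Short position value = −(long value) = -$0.645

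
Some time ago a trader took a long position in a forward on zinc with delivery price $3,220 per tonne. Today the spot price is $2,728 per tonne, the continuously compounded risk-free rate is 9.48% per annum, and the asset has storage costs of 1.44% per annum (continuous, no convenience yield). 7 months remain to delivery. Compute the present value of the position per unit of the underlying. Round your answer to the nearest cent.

Current fair forward for the remaining 7 months: F = S·e^((r + u)·T), (r + u) = 0.0948 + 0.0144 = 0.1092
F = 2728 · e^(0.1092 × 7/12) = 2728 × 1.06577262 = 2907.4277
Value of long forward = (F − K)·e^(−rT) = (2907.4277 − 3220) · e^(−0.0948·7/12)
= -312.5723 × 0.94620124 = -295.76

-$295.76 per tonne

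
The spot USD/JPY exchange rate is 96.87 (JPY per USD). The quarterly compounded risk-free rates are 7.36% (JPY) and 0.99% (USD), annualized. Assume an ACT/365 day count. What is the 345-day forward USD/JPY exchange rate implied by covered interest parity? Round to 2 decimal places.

102.82

By covered interest parity, F = S · (1+r_JPY/4)^(4T) / (1+r_USD/4)^(4T)
= 96.87 × 1.071366 / 1.009390 = 96.87 × 1.061399
F = 102.82 JPY per USD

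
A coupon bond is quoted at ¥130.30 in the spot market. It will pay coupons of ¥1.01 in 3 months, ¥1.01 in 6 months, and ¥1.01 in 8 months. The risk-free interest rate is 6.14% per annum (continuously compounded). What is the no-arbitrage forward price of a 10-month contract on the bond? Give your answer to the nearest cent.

PV(coupons) I = 1.01·e^(−0.0614·3/12) + 1.01·e^(−0.0614·6/12) + 1.01·e^(−0.0614·8/12)
I = 0.9946 + 0.9795 + 0.9695 = 2.9436
F = (S − I)·e^(rT) = (130.30 − 2.9436) · e^(0.0614·10/12)
= 127.3564 · e^0.051167 = 127.3564 × 1.052499 = ¥134.04

¥134.04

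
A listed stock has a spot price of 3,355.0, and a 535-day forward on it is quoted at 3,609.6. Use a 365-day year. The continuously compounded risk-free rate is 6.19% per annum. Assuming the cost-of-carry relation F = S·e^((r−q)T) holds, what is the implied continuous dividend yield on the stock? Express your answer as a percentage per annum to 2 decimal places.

1.20%

From F = S·e^((r−q)T): (r − q) = ln(F/S)/T
ln(3609.6/3355.0) = ln(1.075887) = 0.073145
(r − q) = 0.073145 / (535/365) = 0.049903
q = r − ln(F/S)/T = 0.0619 − 0.049903 = 0.011997
q = 1.20%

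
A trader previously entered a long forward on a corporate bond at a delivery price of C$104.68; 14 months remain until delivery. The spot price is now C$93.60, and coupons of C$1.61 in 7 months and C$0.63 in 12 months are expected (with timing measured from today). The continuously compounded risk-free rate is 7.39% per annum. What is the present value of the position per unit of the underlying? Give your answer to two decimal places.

-C$4.56

PV(remaining coupons) I = 1.61·e^(−0.0739·7/12) + 0.63·e^(−0.0739·12/12) = 2.1272
Current forward F = (S − I)·e^(rT) = (93.60 − 2.1272)·e^(0.0739·14/12) = 91.4728 × 1.090042 = 99.7092
Value (long) = (F − K)·e^(−rT) = (99.7092 − 104.68) × 0.917395 = -4.5602
Value = -C$4.56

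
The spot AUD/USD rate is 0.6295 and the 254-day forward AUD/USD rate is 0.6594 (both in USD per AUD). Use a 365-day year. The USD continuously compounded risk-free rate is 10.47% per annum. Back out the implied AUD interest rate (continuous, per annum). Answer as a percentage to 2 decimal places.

F = S·e^((r_USD − r_AUD)T) ⇒ r_AUD = r_USD − ln(F/S)/T
ln(0.6594/0.6295) = 0.046404; /(254/365) = 0.066683
r_AUD = 0.1047 − 0.066683 = 0.038017
r_AUD = 3.80%

3.80%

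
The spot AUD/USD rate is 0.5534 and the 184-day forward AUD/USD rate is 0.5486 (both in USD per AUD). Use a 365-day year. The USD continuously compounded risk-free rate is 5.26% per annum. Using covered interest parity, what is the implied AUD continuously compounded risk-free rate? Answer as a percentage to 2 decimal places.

F = S·e^((r_USD − r_AUD)T) ⇒ r_AUD = r_USD − ln(F/S)/T
ln(0.5486/0.5534) = -0.008711; /(184/365) = -0.017280
r_AUD = 0.0526 + 0.017280 = 0.069880
r_AUD = 6.99%

6.99%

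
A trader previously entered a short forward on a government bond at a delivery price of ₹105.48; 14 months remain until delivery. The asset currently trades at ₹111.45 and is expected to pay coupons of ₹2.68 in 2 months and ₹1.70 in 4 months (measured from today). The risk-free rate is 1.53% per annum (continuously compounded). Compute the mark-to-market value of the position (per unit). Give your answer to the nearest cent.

-₹3.47

PV(remaining coupons) I = 2.68·e^(−0.0153·2/12) + 1.70·e^(−0.0153·4/12) = 4.3645
Current forward F = (S − I)·e^(rT) = (111.45 − 4.3645)·e^(0.0153·14/12) = 107.0855 × 1.018010 = 109.0141
Value (long) = (F − K)·e^(−rT) = (109.0141 − 105.48) × 0.982308 = 3.4716
Short position value = −(long value) = -₹3.47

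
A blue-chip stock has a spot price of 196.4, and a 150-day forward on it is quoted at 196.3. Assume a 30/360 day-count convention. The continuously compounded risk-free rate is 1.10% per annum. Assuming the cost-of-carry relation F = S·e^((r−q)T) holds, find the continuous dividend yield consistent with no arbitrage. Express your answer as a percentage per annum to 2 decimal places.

1.22%

From F = S·e^((r−q)T): (r − q) = ln(F/S)/T
ln(196.3/196.4) = ln(0.999491) = -0.000509
(r − q) = -0.000509 / (150/360) = -0.001222
q = r − ln(F/S)/T = 0.0110 + 0.001222 = 0.012222
q = 1.22%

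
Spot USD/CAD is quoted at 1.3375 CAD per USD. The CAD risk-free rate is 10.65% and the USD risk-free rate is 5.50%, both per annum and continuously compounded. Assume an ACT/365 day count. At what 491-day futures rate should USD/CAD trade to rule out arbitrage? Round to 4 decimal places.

1.4334

F = S·e^((r_CAD − r_USD)T) = 1.3375 · e^((0.1065 − 0.0550) × 491/365)
= 1.3375 · e^0.069278 = 1.3375 × 1.071734
F = 1.4334 CAD per USD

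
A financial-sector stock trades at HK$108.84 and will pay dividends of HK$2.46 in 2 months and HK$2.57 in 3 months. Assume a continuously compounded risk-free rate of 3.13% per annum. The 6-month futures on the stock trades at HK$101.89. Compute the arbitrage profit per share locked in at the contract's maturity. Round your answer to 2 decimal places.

HK$3.59 per share

PV(dividends) I = 2.46·e^(−0.0313·2/12) + 2.57·e^(−0.0313·3/12) = 4.9972
Fair futures F* = (S − I)·e^(rT) = (108.84 − 4.9972)·e^0.015650 = 103.8428 × 1.015773 = 105.4807
Market HK$101.89 < fair 105.4807: forward underpriced → reverse cash-and-carry (short the stock, invest proceeds at r, pay the dividends, go long the forward).
Profit at T = |F_mkt − F*| = |101.89 − 105.4807| = HK$3.59 per share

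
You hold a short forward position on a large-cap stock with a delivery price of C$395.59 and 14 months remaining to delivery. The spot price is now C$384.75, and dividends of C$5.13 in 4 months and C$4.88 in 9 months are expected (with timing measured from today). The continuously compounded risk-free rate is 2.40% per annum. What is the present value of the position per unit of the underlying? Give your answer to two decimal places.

C$9.80

PV(remaining dividends) I = 5.13·e^(−0.0240·4/12) + 4.88·e^(−0.0240·9/12) = 9.8821
Current forward F = (S − I)·e^(rT) = (384.75 − 9.8821)·e^(0.0240·14/12) = 374.8679 × 1.028396 = 385.5126
Value (long) = (F − K)·e^(−rT) = (385.5126 − 395.59) × 0.972388 = -9.7991
Short position value = −(long value) = C$9.80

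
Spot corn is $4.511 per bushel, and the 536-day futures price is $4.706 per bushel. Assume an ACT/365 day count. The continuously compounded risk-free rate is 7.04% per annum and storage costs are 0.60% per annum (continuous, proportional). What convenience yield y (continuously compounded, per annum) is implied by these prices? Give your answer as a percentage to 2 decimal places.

4.76%

F = S·e^((r+u−y)T) ⇒ (r+u−y) = ln(F/S)/T
ln(4.706/4.511) = 0.042319; /T ⇒ 0.028818
y = r + u − ln(F/S)/T = 0.0704 + 0.0060 − 0.028818 = 0.047582
y = 4.76%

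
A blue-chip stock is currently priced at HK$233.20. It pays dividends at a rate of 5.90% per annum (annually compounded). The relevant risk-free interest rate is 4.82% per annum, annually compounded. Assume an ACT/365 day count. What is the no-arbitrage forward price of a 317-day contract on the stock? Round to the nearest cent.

F = S · (1+r)^T / (1+q)^T
= 233.20 × 1.041731 / 1.051047 = 233.20 × 0.991136
F = HK$231.13

HK$231.13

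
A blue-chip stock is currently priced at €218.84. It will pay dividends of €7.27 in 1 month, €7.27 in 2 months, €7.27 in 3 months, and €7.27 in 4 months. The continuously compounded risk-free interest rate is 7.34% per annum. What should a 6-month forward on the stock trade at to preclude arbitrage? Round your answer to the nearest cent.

PV(dividends) I = 7.27·e^(−0.0734·1/12) + 7.27·e^(−0.0734·2/12) + 7.27·e^(−0.0734·3/12) + 7.27·e^(−0.0734·4/12)
I = 7.2257 + 7.1816 + 7.1378 + 7.0943 = 28.6394
F = (S − I)·e^(rT) = (218.84 − 28.6394) · e^(0.0734·6/12)
= 190.2006 · e^0.036700 = 190.2006 × 1.037382 = €197.31

€197.31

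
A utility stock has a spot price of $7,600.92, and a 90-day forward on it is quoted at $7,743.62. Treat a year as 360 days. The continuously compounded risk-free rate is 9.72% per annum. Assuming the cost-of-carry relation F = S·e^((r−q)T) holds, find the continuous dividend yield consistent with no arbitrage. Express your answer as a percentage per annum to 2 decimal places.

2.28%

From F = S·e^((r−q)T): (r − q) = ln(F/S)/T
ln(7743.62/7600.92) = ln(1.018774) = 0.018600
(r − q) = 0.018600 / (90/360) = 0.074400
q = r − ln(F/S)/T = 0.0972 − 0.074400 = 0.022800
q = 2.28%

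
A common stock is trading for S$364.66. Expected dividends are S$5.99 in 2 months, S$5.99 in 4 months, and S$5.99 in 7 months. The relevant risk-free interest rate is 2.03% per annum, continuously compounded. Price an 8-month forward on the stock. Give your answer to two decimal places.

PV(dividends) I = 5.99·e^(−0.0203·2/12) + 5.99·e^(−0.0203·4/12) + 5.99·e^(−0.0203·7/12)
I = 5.9698 + 5.9496 + 5.9195 = 17.8389
F = (S − I)·e^(rT) = (364.66 − 17.8389) · e^(0.0203·8/12)
= 346.8211 · e^0.013533 = 346.8211 × 1.013625 = S$351.55

S$351.55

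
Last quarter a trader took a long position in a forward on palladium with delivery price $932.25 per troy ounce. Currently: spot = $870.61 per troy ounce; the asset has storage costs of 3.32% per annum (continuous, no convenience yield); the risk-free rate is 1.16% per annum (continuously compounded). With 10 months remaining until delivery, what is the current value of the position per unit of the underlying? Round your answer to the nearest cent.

Current fair forward for the remaining 10 months: F = S·e^((r + u)·T), (r + u) = 0.0116 + 0.0332 = 0.0448
F = 870.61 · e^(0.0448 × 10/12) = 870.61 × 1.038039 = 903.7271
Value of long forward = (F − K)·e^(−rT) = (903.7271 − 932.25) · e^(−0.0116·10/12)
= -28.5229 × 0.990380 = -28.25

-$28.25 per troy ounce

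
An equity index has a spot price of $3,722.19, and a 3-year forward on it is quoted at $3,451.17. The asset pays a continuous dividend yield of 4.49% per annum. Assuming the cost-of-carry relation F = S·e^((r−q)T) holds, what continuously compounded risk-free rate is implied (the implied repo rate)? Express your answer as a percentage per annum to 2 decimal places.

1.97%

From F = S·e^((r−q)T): (r − q) = ln(F/S)/T
ln(3451.17/3722.19) = ln(0.927188) = -0.075599
(r − q) = -0.075599 / (3) = -0.025200
r = ln(F/S)/T + q = -0.025200 + 0.0449 = 0.019700
r = 1.97%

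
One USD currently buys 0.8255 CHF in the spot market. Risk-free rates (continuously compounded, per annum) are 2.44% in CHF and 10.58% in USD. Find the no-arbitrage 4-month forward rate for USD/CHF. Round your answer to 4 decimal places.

0.8034

F = S·e^((r_CHF − r_USD)T) = 0.8255 · e^((0.0244 − 0.1058) × 4/12)
= 0.8255 · e^-0.027133 = 0.8255 × 0.973232
F = 0.8034 CHF per USD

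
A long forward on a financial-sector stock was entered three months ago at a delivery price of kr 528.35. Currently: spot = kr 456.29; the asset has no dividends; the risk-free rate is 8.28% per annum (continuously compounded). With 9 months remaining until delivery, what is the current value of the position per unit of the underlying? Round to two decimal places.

Current fair forward for the remaining 9 months: F = S·e^(r·T), r = 0.0828
F = 456.29 · e^(0.0828 × 9/12) = 456.29 × 1.064069 = 485.5240
Value of long forward = (F − K)·e^(−rT) = (485.5240 − 528.35) · e^(−0.0828·9/12)
= -42.8260 × 0.939789 = -40.25

-kr 40.25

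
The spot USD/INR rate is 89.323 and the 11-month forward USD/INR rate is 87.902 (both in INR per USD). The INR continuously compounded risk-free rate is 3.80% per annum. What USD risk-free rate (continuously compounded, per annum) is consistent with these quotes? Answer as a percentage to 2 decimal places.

5.55%

F = S·e^((r_INR − r_USD)T) ⇒ r_USD = r_INR − ln(F/S)/T
ln(87.902/89.323) = -0.016036; /(11/12) = -0.017494
r_USD = 0.0380 + 0.017494 = 0.055494
r_USD = 5.55%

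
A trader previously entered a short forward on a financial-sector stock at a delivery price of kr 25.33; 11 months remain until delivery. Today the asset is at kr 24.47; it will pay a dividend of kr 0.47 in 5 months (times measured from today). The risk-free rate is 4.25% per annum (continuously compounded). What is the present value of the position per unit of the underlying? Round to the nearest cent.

PV(remaining dividends) I = 0.47·e^(−0.0425·5/12) = 0.4618
Current forward F = (S − I)·e^(rT) = (24.47 − 0.4618)·e^(0.0425·11/12) = 24.0082 × 1.039727 = 24.9620
Value (long) = (F − K)·e^(−rT) = (24.9620 − 25.33) × 0.961791 = -0.3539
Short position value = −(long value) = kr 0.35

kr 0.35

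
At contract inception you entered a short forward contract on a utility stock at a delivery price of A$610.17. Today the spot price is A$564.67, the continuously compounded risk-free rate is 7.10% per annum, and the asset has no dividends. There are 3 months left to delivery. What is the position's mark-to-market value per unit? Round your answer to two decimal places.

A$34.77

Current fair forward for the remaining 3 months: F = S·e^(r·T), r = 0.0710
F = 564.67 · e^(0.0710 × 3/12) = 564.67 × 1.017908 = 574.7821
Value of long forward = (F − K)·e^(−rT) = (574.7821 − 610.17) · e^(−0.0710·3/12)
= -35.3879 × 0.982407 = -34.77
Short position value = −(long value) = A$34.77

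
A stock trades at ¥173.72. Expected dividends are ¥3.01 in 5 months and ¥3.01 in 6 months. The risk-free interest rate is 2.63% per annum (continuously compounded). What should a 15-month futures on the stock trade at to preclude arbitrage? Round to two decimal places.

PV(dividends) I = 3.01·e^(−0.0263·5/12) + 3.01·e^(−0.0263·6/12)
I = 2.9772 + 2.9707 = 5.9479
F = (S − I)·e^(rT) = (173.72 − 5.9479) · e^(0.0263·15/12)
= 167.7721 · e^0.032875 = 167.7721 × 1.033421 = ¥173.38

¥173.38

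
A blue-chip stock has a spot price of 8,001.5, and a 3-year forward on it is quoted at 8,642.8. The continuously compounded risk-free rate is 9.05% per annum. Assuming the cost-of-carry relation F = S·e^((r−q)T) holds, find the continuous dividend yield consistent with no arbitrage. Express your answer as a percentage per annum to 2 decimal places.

6.48%

From F = S·e^((r−q)T): (r − q) = ln(F/S)/T
ln(8642.8/8001.5) = ln(1.080147) = 0.077097
(r − q) = 0.077097 / (3) = 0.025699
q = r − ln(F/S)/T = 0.0905 − 0.025699 = 0.064801
q = 6.48%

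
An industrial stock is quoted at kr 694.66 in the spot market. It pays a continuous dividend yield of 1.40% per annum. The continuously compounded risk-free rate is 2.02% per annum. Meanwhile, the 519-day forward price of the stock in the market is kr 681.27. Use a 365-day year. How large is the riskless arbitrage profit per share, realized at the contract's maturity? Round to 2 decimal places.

kr 19.54 per share

Fair forward: F* = S·e^(carry·T), with carry = (r − q) = 0.0202 − 0.0140 = 0.0062
F* = 694.66 · e^(0.0062 × 519/365) = 694.66 · e^0.008816 = 694.66 × 1.008855 = kr 700.8112
Market kr 681.27 < fair kr 700.8112: forward underpriced → reverse cash-and-carry (short spot, go long the forward).
At maturity, profit = |F_mkt − F*| = |681.27 − 700.8112| = kr 19.54 per share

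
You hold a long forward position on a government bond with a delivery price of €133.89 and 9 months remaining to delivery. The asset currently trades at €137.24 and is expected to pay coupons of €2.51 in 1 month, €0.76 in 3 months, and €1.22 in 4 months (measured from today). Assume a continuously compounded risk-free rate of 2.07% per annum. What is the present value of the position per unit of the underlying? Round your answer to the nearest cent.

€0.94

PV(remaining coupons) I = 2.51·e^(−0.0207·1/12) + 0.76·e^(−0.0207·3/12) + 1.22·e^(−0.0207·4/12) = 4.4734
Current forward F = (S − I)·e^(rT) = (137.24 − 4.4734)·e^(0.0207·9/12) = 132.7666 × 1.015646 = 134.8439
Value (long) = (F − K)·e^(−rT) = (134.8439 − 133.89) × 0.984595 = 0.9392
Value = €0.94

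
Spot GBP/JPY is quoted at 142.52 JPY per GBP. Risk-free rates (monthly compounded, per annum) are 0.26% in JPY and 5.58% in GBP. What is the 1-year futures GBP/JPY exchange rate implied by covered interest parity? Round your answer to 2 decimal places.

135.15

By covered interest parity, F = S · (1+r_JPY/12)^(12T) / (1+r_GBP/12)^(12T)
= 142.52 × 1.002603 / 1.057249 = 142.52 × 0.948313
F = 135.15 JPY per GBP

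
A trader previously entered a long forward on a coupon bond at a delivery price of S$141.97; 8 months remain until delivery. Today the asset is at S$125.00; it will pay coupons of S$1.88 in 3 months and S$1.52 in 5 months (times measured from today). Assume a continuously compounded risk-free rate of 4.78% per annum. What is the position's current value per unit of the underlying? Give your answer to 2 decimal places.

PV(remaining coupons) I = 1.88·e^(−0.0478·3/12) + 1.52·e^(−0.0478·5/12) = 3.3477
Current forward F = (S − I)·e^(rT) = (125.00 − 3.3477)·e^(0.0478·8/12) = 121.6523 × 1.032380 = 125.5914
Value (long) = (F − K)·e^(−rT) = (125.5914 − 141.97) × 0.968636 = -15.8649
Value = -S$15.86

-S$15.86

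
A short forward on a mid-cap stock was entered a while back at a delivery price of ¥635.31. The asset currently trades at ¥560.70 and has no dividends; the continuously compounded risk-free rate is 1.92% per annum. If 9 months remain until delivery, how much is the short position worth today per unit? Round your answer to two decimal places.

Current fair forward for the remaining 9 months: F = S·e^(r·T), r = 0.0192
F = 560.70 · e^(0.0192 × 9/12) = 560.70 × 1.014504 = 568.8324
Value of long forward = (F − K)·e^(−rT) = (568.8324 − 635.31) · e^(−0.0192·9/12)
= -66.4776 × 0.985703 = -65.53
Short position value = −(long value) = ¥65.53

¥65.53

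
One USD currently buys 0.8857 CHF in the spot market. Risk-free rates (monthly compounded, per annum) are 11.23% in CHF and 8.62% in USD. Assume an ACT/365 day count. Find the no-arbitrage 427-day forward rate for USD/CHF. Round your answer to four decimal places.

By covered interest parity, F = S · (1+r_CHF/12)^(12T) / (1+r_USD/12)^(12T)
= 0.8857 × 1.139700 / 1.105703 = 0.8857 × 1.030747
F = 0.9129 CHF per USD

0.9129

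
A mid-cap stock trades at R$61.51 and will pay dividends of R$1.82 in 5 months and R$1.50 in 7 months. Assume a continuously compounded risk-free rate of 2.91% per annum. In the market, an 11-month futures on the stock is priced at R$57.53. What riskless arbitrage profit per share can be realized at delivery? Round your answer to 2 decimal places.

R$2.28 per share

PV(dividends) I = 1.82·e^(−0.0291·5/12) + 1.50·e^(−0.0291·7/12) = 3.2728
Fair futures F* = (S − I)·e^(rT) = (61.51 − 3.2728)·e^0.026675 = 58.2372 × 1.027034 = 59.8116
Market R$57.53 < fair 59.8116: forward underpriced → reverse cash-and-carry (short the stock, invest proceeds at r, pay the dividends, go long the forward).
Profit at T = |F_mkt − F*| = |57.53 − 59.8116| = R$2.28 per share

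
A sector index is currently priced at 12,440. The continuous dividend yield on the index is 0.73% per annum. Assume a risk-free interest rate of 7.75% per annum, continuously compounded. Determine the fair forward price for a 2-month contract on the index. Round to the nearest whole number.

F = S·e^((r − q)T) = 12440 · e^((0.0775 − 0.0073) × 2/12)
= 12440 · e^0.011700 = 12440 × 1.011769
F = 12,586

12,586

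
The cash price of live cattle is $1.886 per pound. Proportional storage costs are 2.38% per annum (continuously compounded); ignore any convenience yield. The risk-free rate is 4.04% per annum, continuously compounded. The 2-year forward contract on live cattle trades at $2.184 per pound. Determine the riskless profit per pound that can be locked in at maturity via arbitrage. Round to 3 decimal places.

Fair forward: F* = S·e^(carry·T), with carry = (r + u) = 0.0404 + 0.0238 = 0.0642
F* = 1.886 · e^(0.0642 × 2) = 1.886 · e^0.128400 = 1.886 × 1.137008 = $2.1444
Market $2.184 > fair $2.1444: forward overpriced → cash-and-carry (buy spot, short the forward).
At maturity, profit = |F_mkt − F*| = |2.184 − 2.1444| = $0.040 per pound

$0.040 per pound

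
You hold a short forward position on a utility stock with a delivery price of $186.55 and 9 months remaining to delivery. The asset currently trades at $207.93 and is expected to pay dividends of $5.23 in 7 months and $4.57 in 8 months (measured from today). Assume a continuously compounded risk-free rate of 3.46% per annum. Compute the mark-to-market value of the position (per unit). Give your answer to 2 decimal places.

-$16.57

PV(remaining dividends) I = 5.23·e^(−0.0346·7/12) + 4.57·e^(−0.0346·8/12) = 9.5913
Current forward F = (S − I)·e^(rT) = (207.93 − 9.5913)·e^(0.0346·9/12) = 198.3387 × 1.026290 = 203.5530
Value (long) = (F − K)·e^(−rT) = (203.5530 − 186.55) × 0.974384 = 16.5675
Short position value = −(long value) = -$16.57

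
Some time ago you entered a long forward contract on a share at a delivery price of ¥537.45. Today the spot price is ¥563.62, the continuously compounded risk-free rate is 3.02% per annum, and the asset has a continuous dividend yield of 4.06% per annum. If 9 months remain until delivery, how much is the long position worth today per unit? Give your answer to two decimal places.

Current fair forward for the remaining 9 months: F = S·e^((r − q)·T), (r − q) = 0.0302 − 0.0406 = -0.0104
F = 563.62 · e^(-0.0104 × 9/12) = 563.62 × 0.992230 = 559.2407
Value of long forward = (F − K)·e^(−rT) = (559.2407 − 537.45) · e^(−0.0302·9/12)
= 21.7907 × 0.977605 = 21.30

¥21.30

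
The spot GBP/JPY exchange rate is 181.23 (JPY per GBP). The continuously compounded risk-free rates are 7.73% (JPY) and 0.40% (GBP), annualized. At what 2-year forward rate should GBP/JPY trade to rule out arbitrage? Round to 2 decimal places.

209.84

F = S·e^((r_JPY − r_GBP)T) = 181.23 · e^((0.0773 − 0.0040) × 2)
= 181.23 · e^0.146600 = 181.23 × 1.157891
F = 209.84 JPY per GBP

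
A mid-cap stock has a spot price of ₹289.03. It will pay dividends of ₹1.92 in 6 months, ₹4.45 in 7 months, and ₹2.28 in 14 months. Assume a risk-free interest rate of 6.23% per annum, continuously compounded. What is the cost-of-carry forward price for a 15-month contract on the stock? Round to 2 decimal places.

PV(dividends) I = 1.92·e^(−0.0623·6/12) + 4.45·e^(−0.0623·7/12) + 2.28·e^(−0.0623·14/12)
I = 1.8611 + 4.2912 + 2.1202 = 8.2725
F = (S − I)·e^(rT) = (289.03 − 8.2725) · e^(0.0623·15/12)
= 280.7575 · e^0.077875 = 280.7575 × 1.080988 = ₹303.50

₹303.50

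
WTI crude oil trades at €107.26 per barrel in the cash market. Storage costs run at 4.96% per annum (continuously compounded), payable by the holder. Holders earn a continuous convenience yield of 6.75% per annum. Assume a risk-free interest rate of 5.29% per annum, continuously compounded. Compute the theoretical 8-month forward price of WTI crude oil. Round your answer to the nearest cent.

Net carry = r + u − y = 0.0529 + 0.0496 − 0.0675 = 0.0350
F = S·e^((r+u−y)T) = 107.26 · e^(0.0350 × 8/12) = 107.26 · e^0.023333
= 107.26 × 1.023607 = €109.79 per barrel

€109.79 per barrel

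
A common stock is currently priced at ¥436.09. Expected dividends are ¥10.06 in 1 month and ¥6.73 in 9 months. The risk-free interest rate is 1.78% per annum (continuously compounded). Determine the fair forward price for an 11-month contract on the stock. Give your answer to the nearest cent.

¥426.30

PV(dividends) I = 10.06·e^(−0.0178·1/12) + 6.73·e^(−0.0178·9/12)
I = 10.0451 + 6.6408 = 16.6859
F = (S − I)·e^(rT) = (436.09 − 16.6859) · e^(0.0178·11/12)
= 419.4041 · e^0.016317 = 419.4041 × 1.016451 = ¥426.30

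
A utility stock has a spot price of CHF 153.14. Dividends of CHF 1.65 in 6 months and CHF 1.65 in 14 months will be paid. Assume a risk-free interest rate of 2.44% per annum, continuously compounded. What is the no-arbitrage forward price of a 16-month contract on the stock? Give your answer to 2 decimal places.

PV(dividends) I = 1.65·e^(−0.0244·6/12) + 1.65·e^(−0.0244·14/12)
I = 1.6300 + 1.6037 = 3.2337
F = (S − I)·e^(rT) = (153.14 − 3.2337) · e^(0.0244·16/12)
= 149.9063 · e^0.032533 = 149.9063 × 1.033068 = CHF 154.86

CHF 154.86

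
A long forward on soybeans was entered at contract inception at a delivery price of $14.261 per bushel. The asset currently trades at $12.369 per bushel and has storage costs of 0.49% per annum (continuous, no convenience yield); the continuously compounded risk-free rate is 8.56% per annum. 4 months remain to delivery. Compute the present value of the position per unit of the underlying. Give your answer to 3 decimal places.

-$1.471 per bushel

Current fair forward for the remaining 4 months: F = S·e^((r + u)·T), (r + u) = 0.0856 + 0.0049 = 0.0905
F = 12.369 · e^(0.0905 × 4/12) = 12.369 × 1.030626 = 12.7478
Value of long forward = (F − K)·e^(−rT) = (12.7478 − 14.261) · e^(−0.0856·4/12)
= -1.5132 × 0.971870 = -1.471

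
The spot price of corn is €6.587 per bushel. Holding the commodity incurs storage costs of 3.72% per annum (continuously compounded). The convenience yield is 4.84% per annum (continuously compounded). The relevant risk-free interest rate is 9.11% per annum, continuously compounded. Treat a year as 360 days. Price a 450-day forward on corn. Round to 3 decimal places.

€7.279 per bushel

Net carry = r + u − y = 0.0911 + 0.0372 − 0.0484 = 0.0799
F = S·e^((r+u−y)T) = 6.587 · e^(0.0799 × 450/360) = 6.587 · e^0.099875
= 6.587 × 1.105033 = €7.279 per bushel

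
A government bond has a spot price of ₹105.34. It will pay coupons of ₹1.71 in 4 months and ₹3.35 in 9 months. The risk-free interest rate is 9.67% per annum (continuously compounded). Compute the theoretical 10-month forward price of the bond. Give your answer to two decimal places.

PV(coupons) I = 1.71·e^(−0.0967·4/12) + 3.35·e^(−0.0967·9/12)
I = 1.6558 + 3.1156 = 4.7714
F = (S − I)·e^(rT) = (105.34 − 4.7714) · e^(0.0967·10/12)
= 100.5686 · e^0.080583 = 100.5686 × 1.083919 = ₹109.01

₹109.01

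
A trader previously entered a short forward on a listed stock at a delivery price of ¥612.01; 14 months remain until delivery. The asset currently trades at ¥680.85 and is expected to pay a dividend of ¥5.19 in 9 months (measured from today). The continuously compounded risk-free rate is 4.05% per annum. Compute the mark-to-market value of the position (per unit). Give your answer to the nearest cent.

-¥92.05

PV(remaining dividends) I = 5.19·e^(−0.0405·9/12) = 5.0347
Current forward F = (S − I)·e^(rT) = (680.85 − 5.0347)·e^(0.0405·14/12) = 675.8153 × 1.048384 = 708.5139
Value (long) = (F − K)·e^(−rT) = (708.5139 − 612.01) × 0.953849 = 92.0501
Short position value = −(long value) = -¥92.05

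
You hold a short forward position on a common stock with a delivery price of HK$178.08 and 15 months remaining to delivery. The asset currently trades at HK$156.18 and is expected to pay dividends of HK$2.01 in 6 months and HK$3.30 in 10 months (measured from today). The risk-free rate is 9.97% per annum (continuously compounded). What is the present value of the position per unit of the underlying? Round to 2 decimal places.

PV(remaining dividends) I = 2.01·e^(−0.0997·6/12) + 3.30·e^(−0.0997·10/12) = 4.9492
Current forward F = (S − I)·e^(rT) = (156.18 − 4.9492)·e^(0.0997·15/12) = 151.2308 × 1.132724 = 171.3028
Value (long) = (F − K)·e^(−rT) = (171.3028 − 178.08) × 0.882828 = -5.9831
Short position value = −(long value) = HK$5.98

HK$5.98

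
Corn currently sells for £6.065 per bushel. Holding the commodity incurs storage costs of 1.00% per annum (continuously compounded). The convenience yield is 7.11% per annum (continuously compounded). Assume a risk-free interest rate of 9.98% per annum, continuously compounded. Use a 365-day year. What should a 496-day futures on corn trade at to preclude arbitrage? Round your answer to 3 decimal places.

£6.392 per bushel

Net carry = r + u − y = 0.0998 + 0.0100 − 0.0711 = 0.0387
F = S·e^((r+u−y)T) = 6.065 · e^(0.0387 × 496/365) = 6.065 · e^0.052590
= 6.065 × 1.053997 = £6.392 per bushel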